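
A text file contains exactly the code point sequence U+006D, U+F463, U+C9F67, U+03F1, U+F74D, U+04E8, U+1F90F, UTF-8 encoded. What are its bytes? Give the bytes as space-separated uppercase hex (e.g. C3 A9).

6D EF 91 A3 F3 89 BD A7 CF B1 EF 9D 8D D3 A8 F0 9F A4 8F

U+006D: 1-byte form → 6D.
U+F463: 3-byte form → EF 91 A3.
U+C9F67: 4-byte form → F3 89 BD A7.
U+03F1: 2-byte form → CF B1.
U+F74D: 3-byte form → EF 9D 8D.
U+04E8: 2-byte form → D3 A8.
U+1F90F: 4-byte form → F0 9F A4 8F.
Concatenated (19 bytes): 6D EF 91 A3 F3 89 BD A7 CF B1 EF 9D 8D D3 A8 F0 9F A4 8F.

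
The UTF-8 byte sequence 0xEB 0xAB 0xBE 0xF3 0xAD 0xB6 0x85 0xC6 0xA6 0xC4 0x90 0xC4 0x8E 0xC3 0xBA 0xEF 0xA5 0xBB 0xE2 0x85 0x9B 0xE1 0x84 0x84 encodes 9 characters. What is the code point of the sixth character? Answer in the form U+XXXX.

Offset 0: leading byte 0xEB = 11101011 → 3-byte char #1 = EB AB BE.
Offset 3: leading byte 0xF3 = 11110011 → 4-byte char #2 = F3 AD B6 85.
Offset 7: leading byte 0xC6 = 11000110 → 2-byte char #3 = C6 A6.
Offset 9: leading byte 0xC4 = 11000100 → 2-byte char #4 = C4 90.
Offset 11: leading byte 0xC4 = 11000100 → 2-byte char #5 = C4 8E.
Offset 13: leading byte 0xC3 = 11000011 → 2-byte char #6 = C3 BA.
Leading byte 0xC3 = 11000011 matches 110xxxxx → 2-byte sequence.
Byte 1: 0xC3 = 11000011, payload 00011 (5 bits).
Byte 2: 0xBA = 10111010 (10xxxxxx ✓), payload 111010.
Concatenate: 00011111010 = 0xFA (11 bits → U+00FA).

U+00FA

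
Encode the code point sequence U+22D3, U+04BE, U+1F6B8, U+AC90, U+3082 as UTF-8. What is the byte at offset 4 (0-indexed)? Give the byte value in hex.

0xBE

U+22D3 → 3-byte form E2 8B 93 at offsets 0–2.
U+04BE → 2-byte form D2 BE at offsets 3–4.
Offset 4 falls in char 2's range; it's byte 2 of D2 BE = 0xBE.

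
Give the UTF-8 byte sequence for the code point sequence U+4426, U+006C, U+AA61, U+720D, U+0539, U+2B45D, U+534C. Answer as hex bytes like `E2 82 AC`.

E4 90 A6 6C EA A9 A1 E7 88 8D D4 B9 F0 AB 91 9D E5 8D 8C

U+4426: 3-byte form → E4 90 A6.
U+006C: 1-byte form → 6C.
U+AA61: 3-byte form → EA A9 A1.
U+720D: 3-byte form → E7 88 8D.
U+0539: 2-byte form → D4 B9.
U+2B45D: 4-byte form → F0 AB 91 9D.
U+534C: 3-byte form → E5 8D 8C.
Concatenated (19 bytes): E4 90 A6 6C EA A9 A1 E7 88 8D D4 B9 F0 AB 91 9D E5 8D 8C.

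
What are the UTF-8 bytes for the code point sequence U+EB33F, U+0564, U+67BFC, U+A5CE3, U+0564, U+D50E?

U+EB33F: 4-byte form → F3 AB 8C BF.
U+0564: 2-byte form → D5 A4.
U+67BFC: 4-byte form → F1 A7 AF BC.
U+A5CE3: 4-byte form → F2 A5 B3 A3.
U+0564: 2-byte form → D5 A4.
U+D50E: 3-byte form → ED 94 8E.
Concatenated (19 bytes): F3 AB 8C BF D5 A4 F1 A7 AF BC F2 A5 B3 A3 D5 A4 ED 94 8E.

F3 AB 8C BF D5 A4 F1 A7 AF BC F2 A5 B3 A3 D5 A4 ED 94 8E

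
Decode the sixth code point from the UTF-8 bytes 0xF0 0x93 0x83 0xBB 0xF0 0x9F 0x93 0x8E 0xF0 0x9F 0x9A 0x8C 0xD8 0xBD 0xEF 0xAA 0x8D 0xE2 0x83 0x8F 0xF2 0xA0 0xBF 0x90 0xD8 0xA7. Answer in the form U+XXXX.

U+20CF

Offset 0: leading byte 0xF0 = 11110000 → 4-byte char #1 = F0 93 83 BB.
Offset 4: leading byte 0xF0 = 11110000 → 4-byte char #2 = F0 9F 93 8E.
Offset 8: leading byte 0xF0 = 11110000 → 4-byte char #3 = F0 9F 9A 8C.
Offset 12: leading byte 0xD8 = 11011000 → 2-byte char #4 = D8 BD.
Offset 14: leading byte 0xEF = 11101111 → 3-byte char #5 = EF AA 8D.
Offset 17: leading byte 0xE2 = 11100010 → 3-byte char #6 = E2 83 8F.
Leading byte 0xE2 = 11100010 matches 1110xxxx → 3-byte sequence.
Byte 1: 0xE2 = 11100010, payload 0010 (4 bits).
Byte 2: 0x83 = 10000011 (10xxxxxx ✓), payload 000011.
Byte 3: 0x8F = 10001111 (10xxxxxx ✓), payload 001111.
Concatenate: 0010000011001111 = 0x20CF (16 bits → U+20CF).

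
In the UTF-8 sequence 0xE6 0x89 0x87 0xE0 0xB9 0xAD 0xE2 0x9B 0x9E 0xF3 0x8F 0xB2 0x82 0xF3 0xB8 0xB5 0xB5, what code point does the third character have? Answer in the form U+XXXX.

U+26DE

Offset 0: leading byte 0xE6 = 11100110 → 3-byte char #1 = E6 89 87.
Offset 3: leading byte 0xE0 = 11100000 → 3-byte char #2 = E0 B9 AD.
Offset 6: leading byte 0xE2 = 11100010 → 3-byte char #3 = E2 9B 9E.
Leading byte 0xE2 = 11100010 matches 1110xxxx → 3-byte sequence.
Byte 1: 0xE2 = 11100010, payload 0010 (4 bits).
Byte 2: 0x9B = 10011011 (10xxxxxx ✓), payload 011011.
Byte 3: 0x9E = 10011110 (10xxxxxx ✓), payload 011110.
Concatenate: 0010011011011110 = 0x26DE (16 bits → U+26DE).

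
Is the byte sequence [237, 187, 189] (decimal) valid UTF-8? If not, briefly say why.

Structurally a 3-byte sequence; payload = 0xDEFD.
But 0xDEFD is in U+D800–U+DFFF, the surrogate range. Surrogates are not Unicode scalar values and are forbidden in UTF-8.

invalid (encodes a surrogate (U+D800–U+DFFF))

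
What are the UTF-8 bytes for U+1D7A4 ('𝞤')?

U+1D7A4 = 0x1D7A4 = 120740 decimal. In range U+10000–U+10FFFF → 4-byte form: 11110xxx 10xxxxxx 10xxxxxx 10xxxxxx.
Binary (21 bits): 000011101011110100100.
Split 3+6+6+6: 000 | 011101 | 011110 | 100100.
Byte 1: 11110000 = 0xF0.
Byte 2: 10011101 = 0x9D.
Byte 3: 10011110 = 0x9E.
Byte 4: 10100100 = 0xA4.

F0 9D 9E A4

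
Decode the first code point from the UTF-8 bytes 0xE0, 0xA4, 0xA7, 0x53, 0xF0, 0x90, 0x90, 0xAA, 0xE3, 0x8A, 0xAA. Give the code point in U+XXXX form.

U+0927

Offset 0: leading byte 0xE0 = 11100000 → 3-byte char #1 = E0 A4 A7.
Leading byte 0xE0 = 11100000 matches 1110xxxx → 3-byte sequence.
Byte 1: 0xE0 = 11100000, payload 0000 (4 bits).
Byte 2: 0xA4 = 10100100 (10xxxxxx ✓), payload 100100.
Byte 3: 0xA7 = 10100111 (10xxxxxx ✓), payload 100111.
Concatenate: 0000100100100111 = 0x927 (16 bits → U+0927).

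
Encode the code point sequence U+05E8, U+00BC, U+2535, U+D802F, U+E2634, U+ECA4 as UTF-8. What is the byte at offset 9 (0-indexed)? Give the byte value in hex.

U+05E8 → 2-byte form D7 A8 at offsets 0–1.
U+00BC → 2-byte form C2 BC at offsets 2–3.
U+2535 → 3-byte form E2 94 B5 at offsets 4–6.
U+D802F → 4-byte form F3 98 80 AF at offsets 7–10.
Offset 9 falls in char 4's range; it's byte 3 of F3 98 80 AF = 0x80.

0x80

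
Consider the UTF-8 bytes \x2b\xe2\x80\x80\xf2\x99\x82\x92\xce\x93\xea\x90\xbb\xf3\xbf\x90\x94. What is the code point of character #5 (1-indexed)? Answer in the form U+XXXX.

U+A43B

Offset 0: leading byte 0x2B = 00101011 → 1-byte char #1 = 2B.
Offset 1: leading byte 0xE2 = 11100010 → 3-byte char #2 = E2 80 80.
Offset 4: leading byte 0xF2 = 11110010 → 4-byte char #3 = F2 99 82 92.
Offset 8: leading byte 0xCE = 11001110 → 2-byte char #4 = CE 93.
Offset 10: leading byte 0xEA = 11101010 → 3-byte char #5 = EA 90 BB.
Leading byte 0xEA = 11101010 matches 1110xxxx → 3-byte sequence.
Byte 1: 0xEA = 11101010, payload 1010 (4 bits).
Byte 2: 0x90 = 10010000 (10xxxxxx ✓), payload 010000.
Byte 3: 0xBB = 10111011 (10xxxxxx ✓), payload 111011.
Concatenate: 1010010000111011 = 0xA43B (16 bits → U+A43B).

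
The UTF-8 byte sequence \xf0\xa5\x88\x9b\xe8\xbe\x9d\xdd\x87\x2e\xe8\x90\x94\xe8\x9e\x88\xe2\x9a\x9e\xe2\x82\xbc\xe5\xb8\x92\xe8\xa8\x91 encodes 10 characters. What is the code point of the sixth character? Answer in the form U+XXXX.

U+8788

Offset 0: leading byte 0xF0 = 11110000 → 4-byte char #1 = F0 A5 88 9B.
Offset 4: leading byte 0xE8 = 11101000 → 3-byte char #2 = E8 BE 9D.
Offset 7: leading byte 0xDD = 11011101 → 2-byte char #3 = DD 87.
Offset 9: leading byte 0x2E = 00101110 → 1-byte char #4 = 2E.
Offset 10: leading byte 0xE8 = 11101000 → 3-byte char #5 = E8 90 94.
Offset 13: leading byte 0xE8 = 11101000 → 3-byte char #6 = E8 9E 88.
Leading byte 0xE8 = 11101000 matches 1110xxxx → 3-byte sequence.
Byte 1: 0xE8 = 11101000, payload 1000 (4 bits).
Byte 2: 0x9E = 10011110 (10xxxxxx ✓), payload 011110.
Byte 3: 0x88 = 10001000 (10xxxxxx ✓), payload 001000.
Concatenate: 1000011110001000 = 0x8788 (16 bits → U+8788).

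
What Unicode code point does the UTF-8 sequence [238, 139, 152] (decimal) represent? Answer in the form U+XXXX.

Leading byte 0xEE = 11101110 matches 1110xxxx → 3-byte sequence.
Byte 1: 0xEE = 11101110, payload 1110 (4 bits).
Byte 2: 0x8B = 10001011 (10xxxxxx ✓), payload 001011.
Byte 3: 0x98 = 10011000 (10xxxxxx ✓), payload 011000.
Concatenate: 1110001011011000 = 0xE2D8 (16 bits → U+E2D8).

U+E2D8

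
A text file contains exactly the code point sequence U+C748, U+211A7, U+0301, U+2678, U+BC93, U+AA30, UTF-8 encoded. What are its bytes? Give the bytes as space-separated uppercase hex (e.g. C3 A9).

U+C748: 3-byte form → EC 9D 88.
U+211A7: 4-byte form → F0 A1 86 A7.
U+0301: 2-byte form → CC 81.
U+2678: 3-byte form → E2 99 B8.
U+BC93: 3-byte form → EB B2 93.
U+AA30: 3-byte form → EA A8 B0.
Concatenated (18 bytes): EC 9D 88 F0 A1 86 A7 CC 81 E2 99 B8 EB B2 93 EA A8 B0.

EC 9D 88 F0 A1 86 A7 CC 81 E2 99 B8 EB B2 93 EA A8 B0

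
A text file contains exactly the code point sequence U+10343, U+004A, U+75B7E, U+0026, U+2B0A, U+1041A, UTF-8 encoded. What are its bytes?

U+10343: 4-byte form → F0 90 8D 83.
U+004A: 1-byte form → 4A.
U+75B7E: 4-byte form → F1 B5 AD BE.
U+0026: 1-byte form → 26.
U+2B0A: 3-byte form → E2 AC 8A.
U+1041A: 4-byte form → F0 90 90 9A.
Concatenated (17 bytes): F0 90 8D 83 4A F1 B5 AD BE 26 E2 AC 8A F0 90 90 9A.

F0 90 8D 83 4A F1 B5 AD BE 26 E2 AC 8A F0 90 90 9A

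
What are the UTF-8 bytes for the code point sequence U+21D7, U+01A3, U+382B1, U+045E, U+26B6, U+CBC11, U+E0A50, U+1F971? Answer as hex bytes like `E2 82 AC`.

E2 87 97 C6 A3 F0 B8 8A B1 D1 9E E2 9A B6 F3 8B B0 91 F3 A0 A9 90 F0 9F A5 B1

U+21D7: 3-byte form → E2 87 97.
U+01A3: 2-byte form → C6 A3.
U+382B1: 4-byte form → F0 B8 8A B1.
U+045E: 2-byte form → D1 9E.
U+26B6: 3-byte form → E2 9A B6.
U+CBC11: 4-byte form → F3 8B B0 91.
U+E0A50: 4-byte form → F3 A0 A9 90.
U+1F971: 4-byte form → F0 9F A5 B1.
Concatenated (26 bytes): E2 87 97 C6 A3 F0 B8 8A B1 D1 9E E2 9A B6 F3 8B B0 91 F3 A0 A9 90 F0 9F A5 B1.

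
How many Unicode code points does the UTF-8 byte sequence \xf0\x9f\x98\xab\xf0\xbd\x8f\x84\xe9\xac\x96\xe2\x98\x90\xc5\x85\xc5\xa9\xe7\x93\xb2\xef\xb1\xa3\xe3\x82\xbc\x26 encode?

Byte at offset 0: 0xF0 = 11110000 → 4-byte char (#1). Advance 4.
Byte at offset 4: 0xF0 = 11110000 → 4-byte char (#2). Advance 4.
Byte at offset 8: 0xE9 = 11101001 → 3-byte char (#3). Advance 3.
Byte at offset 11: 0xE2 = 11100010 → 3-byte char (#4). Advance 3.
Byte at offset 14: 0xC5 = 11000101 → 2-byte char (#5). Advance 2.
Byte at offset 16: 0xC5 = 11000101 → 2-byte char (#6). Advance 2.
Byte at offset 18: 0xE7 = 11100111 → 3-byte char (#7). Advance 3.
Byte at offset 21: 0xEF = 11101111 → 3-byte char (#8). Advance 3.
Byte at offset 24: 0xE3 = 11100011 → 3-byte char (#9). Advance 3.
Byte at offset 27: 0x26 = 00100110 → 1-byte char (#10). Advance 1.
Reached end at offset 28 after 10 code points.

10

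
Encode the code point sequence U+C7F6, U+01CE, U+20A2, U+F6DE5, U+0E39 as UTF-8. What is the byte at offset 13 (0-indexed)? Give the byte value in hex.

U+C7F6 → 3-byte form EC 9F B6 at offsets 0–2.
U+01CE → 2-byte form C7 8E at offsets 3–4.
U+20A2 → 3-byte form E2 82 A2 at offsets 5–7.
U+F6DE5 → 4-byte form F3 B6 B7 A5 at offsets 8–11.
U+0E39 → 3-byte form E0 B8 B9 at offsets 12–14.
Offset 13 falls in char 5's range; it's byte 2 of E0 B8 B9 = 0xB8.

0xB8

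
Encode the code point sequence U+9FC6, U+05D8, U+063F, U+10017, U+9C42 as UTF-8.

E9 BF 86 D7 98 D8 BF F0 90 80 97 E9 B1 82

U+9FC6: 3-byte form → E9 BF 86.
U+05D8: 2-byte form → D7 98.
U+063F: 2-byte form → D8 BF.
U+10017: 4-byte form → F0 90 80 97.
U+9C42: 3-byte form → E9 B1 82.
Concatenated (14 bytes): E9 BF 86 D7 98 D8 BF F0 90 80 97 E9 B1 82.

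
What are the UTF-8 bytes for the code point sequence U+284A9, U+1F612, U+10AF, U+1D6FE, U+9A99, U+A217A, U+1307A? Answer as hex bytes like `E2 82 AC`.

F0 A8 92 A9 F0 9F 98 92 E1 82 AF F0 9D 9B BE E9 AA 99 F2 A2 85 BA F0 93 81 BA

U+284A9: 4-byte form → F0 A8 92 A9.
U+1F612: 4-byte form → F0 9F 98 92.
U+10AF: 3-byte form → E1 82 AF.
U+1D6FE: 4-byte form → F0 9D 9B BE.
U+9A99: 3-byte form → E9 AA 99.
U+A217A: 4-byte form → F2 A2 85 BA.
U+1307A: 4-byte form → F0 93 81 BA.
Concatenated (26 bytes): F0 A8 92 A9 F0 9F 98 92 E1 82 AF F0 9D 9B BE E9 AA 99 F2 A2 85 BA F0 93 81 BA.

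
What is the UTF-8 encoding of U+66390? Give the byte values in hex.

U+66390 = 0x66390 = 418704 decimal. In range U+10000–U+10FFFF → 4-byte form: 11110xxx 10xxxxxx 10xxxxxx 10xxxxxx.
Binary (21 bits): 001100110001110010000.
Split 3+6+6+6: 001 | 100110 | 001110 | 010000.
Byte 1: 11110001 = 0xF1.
Byte 2: 10100110 = 0xA6.
Byte 3: 10001110 = 0x8E.
Byte 4: 10010000 = 0x90.

F1 A6 8E 90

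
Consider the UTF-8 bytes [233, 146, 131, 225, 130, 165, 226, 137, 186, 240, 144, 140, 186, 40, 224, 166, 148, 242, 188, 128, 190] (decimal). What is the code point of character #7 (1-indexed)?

Offset 0: leading byte 0xE9 = 11101001 → 3-byte char #1 = E9 92 83.
Offset 3: leading byte 0xE1 = 11100001 → 3-byte char #2 = E1 82 A5.
Offset 6: leading byte 0xE2 = 11100010 → 3-byte char #3 = E2 89 BA.
Offset 9: leading byte 0xF0 = 11110000 → 4-byte char #4 = F0 90 8C BA.
Offset 13: leading byte 0x28 = 00101000 → 1-byte char #5 = 28.
Offset 14: leading byte 0xE0 = 11100000 → 3-byte char #6 = E0 A6 94.
Offset 17: leading byte 0xF2 = 11110010 → 4-byte char #7 = F2 BC 80 BE.
Leading byte 0xF2 = 11110010 matches 11110xxx → 4-byte sequence.
Byte 1: 0xF2 = 11110010, payload 010 (3 bits).
Byte 2: 0xBC = 10111100 (10xxxxxx ✓), payload 111100.
Byte 3: 0x80 = 10000000 (10xxxxxx ✓), payload 000000.
Byte 4: 0xBE = 10111110 (10xxxxxx ✓), payload 111110.
Concatenate: 010111100000000111110 = 0xBC03E (21 bits → U+BC03E).

U+BC03E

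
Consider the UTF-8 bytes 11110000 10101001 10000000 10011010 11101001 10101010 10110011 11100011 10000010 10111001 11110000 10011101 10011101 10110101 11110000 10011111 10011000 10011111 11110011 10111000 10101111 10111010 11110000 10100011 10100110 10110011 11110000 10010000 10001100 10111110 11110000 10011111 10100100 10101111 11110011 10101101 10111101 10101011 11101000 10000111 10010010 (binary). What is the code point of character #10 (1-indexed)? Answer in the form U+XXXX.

Offset 0: leading byte 0xF0 = 11110000 → 4-byte char #1 = F0 A9 80 9A.
Offset 4: leading byte 0xE9 = 11101001 → 3-byte char #2 = E9 AA B3.
Offset 7: leading byte 0xE3 = 11100011 → 3-byte char #3 = E3 82 B9.
Offset 10: leading byte 0xF0 = 11110000 → 4-byte char #4 = F0 9D 9D B5.
Offset 14: leading byte 0xF0 = 11110000 → 4-byte char #5 = F0 9F 98 9F.
Offset 18: leading byte 0xF3 = 11110011 → 4-byte char #6 = F3 B8 AF BA.
Offset 22: leading byte 0xF0 = 11110000 → 4-byte char #7 = F0 A3 A6 B3.
Offset 26: leading byte 0xF0 = 11110000 → 4-byte char #8 = F0 90 8C BE.
Offset 30: leading byte 0xF0 = 11110000 → 4-byte char #9 = F0 9F A4 AF.
Offset 34: leading byte 0xF3 = 11110011 → 4-byte char #10 = F3 AD BD AB.
Leading byte 0xF3 = 11110011 matches 11110xxx → 4-byte sequence.
Byte 1: 0xF3 = 11110011, payload 011 (3 bits).
Byte 2: 0xAD = 10101101 (10xxxxxx ✓), payload 101101.
Byte 3: 0xBD = 10111101 (10xxxxxx ✓), payload 111101.
Byte 4: 0xAB = 10101011 (10xxxxxx ✓), payload 101011.
Concatenate: 011101101111101101011 = 0xEDF6B (21 bits → U+EDF6B).

U+EDF6B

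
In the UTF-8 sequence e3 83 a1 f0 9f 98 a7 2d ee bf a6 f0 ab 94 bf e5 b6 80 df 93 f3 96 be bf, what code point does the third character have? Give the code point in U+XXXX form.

U+002D

Offset 0: leading byte 0xE3 = 11100011 → 3-byte char #1 = E3 83 A1.
Offset 3: leading byte 0xF0 = 11110000 → 4-byte char #2 = F0 9F 98 A7.
Offset 7: leading byte 0x2D = 00101101 → 1-byte char #3 = 2D.
Leading byte 0x2D = 00101101 matches 0xxxxxxx → 1-byte sequence.
Byte 1: 0x2D = 00101101, payload 0101101 (7 bits).
Concatenate: 0101101 = 0x2D (7 bits → U+002D).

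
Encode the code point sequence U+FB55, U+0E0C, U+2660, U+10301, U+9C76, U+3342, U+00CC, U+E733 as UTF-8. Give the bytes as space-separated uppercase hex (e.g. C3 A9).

EF AD 95 E0 B8 8C E2 99 A0 F0 90 8C 81 E9 B1 B6 E3 8D 82 C3 8C EE 9C B3

U+FB55: 3-byte form → EF AD 95.
U+0E0C: 3-byte form → E0 B8 8C.
U+2660: 3-byte form → E2 99 A0.
U+10301: 4-byte form → F0 90 8C 81.
U+9C76: 3-byte form → E9 B1 B6.
U+3342: 3-byte form → E3 8D 82.
U+00CC: 2-byte form → C3 8C.
U+E733: 3-byte form → EE 9C B3.
Concatenated (24 bytes): EF AD 95 E0 B8 8C E2 99 A0 F0 90 8C 81 E9 B1 B6 E3 8D 82 C3 8C EE 9C B3.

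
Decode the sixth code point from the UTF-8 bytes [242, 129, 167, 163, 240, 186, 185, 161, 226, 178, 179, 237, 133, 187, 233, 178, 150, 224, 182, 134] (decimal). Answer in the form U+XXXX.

Offset 0: leading byte 0xF2 = 11110010 → 4-byte char #1 = F2 81 A7 A3.
Offset 4: leading byte 0xF0 = 11110000 → 4-byte char #2 = F0 BA B9 A1.
Offset 8: leading byte 0xE2 = 11100010 → 3-byte char #3 = E2 B2 B3.
Offset 11: leading byte 0xED = 11101101 → 3-byte char #4 = ED 85 BB.
Offset 14: leading byte 0xE9 = 11101001 → 3-byte char #5 = E9 B2 96.
Offset 17: leading byte 0xE0 = 11100000 → 3-byte char #6 = E0 B6 86.
Leading byte 0xE0 = 11100000 matches 1110xxxx → 3-byte sequence.
Byte 1: 0xE0 = 11100000, payload 0000 (4 bits).
Byte 2: 0xB6 = 10110110 (10xxxxxx ✓), payload 110110.
Byte 3: 0x86 = 10000110 (10xxxxxx ✓), payload 000110.
Concatenate: 0000110110000110 = 0xD86 (16 bits → U+0D86).

U+0D86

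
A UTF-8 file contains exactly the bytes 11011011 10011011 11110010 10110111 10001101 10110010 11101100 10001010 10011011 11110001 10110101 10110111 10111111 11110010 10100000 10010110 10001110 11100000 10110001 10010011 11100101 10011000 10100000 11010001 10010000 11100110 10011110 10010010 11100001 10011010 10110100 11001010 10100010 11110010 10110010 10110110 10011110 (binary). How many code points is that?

12

Byte at offset 0: 0xDB = 11011011 → 2-byte char (#1). Advance 2.
Byte at offset 2: 0xF2 = 11110010 → 4-byte char (#2). Advance 4.
Byte at offset 6: 0xEC = 11101100 → 3-byte char (#3). Advance 3.
Byte at offset 9: 0xF1 = 11110001 → 4-byte char (#4). Advance 4.
Byte at offset 13: 0xF2 = 11110010 → 4-byte char (#5). Advance 4.
Byte at offset 17: 0xE0 = 11100000 → 3-byte char (#6). Advance 3.
Byte at offset 20: 0xE5 = 11100101 → 3-byte char (#7). Advance 3.
Byte at offset 23: 0xD1 = 11010001 → 2-byte char (#8). Advance 2.
Byte at offset 25: 0xE6 = 11100110 → 3-byte char (#9). Advance 3.
Byte at offset 28: 0xE1 = 11100001 → 3-byte char (#10). Advance 3.
Byte at offset 31: 0xCA = 11001010 → 2-byte char (#11). Advance 2.
Byte at offset 33: 0xF2 = 11110010 → 4-byte char (#12). Advance 4.
Reached end at offset 37 after 12 code points.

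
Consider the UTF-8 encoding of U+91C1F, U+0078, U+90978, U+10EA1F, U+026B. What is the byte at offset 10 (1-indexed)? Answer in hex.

0xF4

1-indexed offset 10 is 0-indexed offset 9.
U+91C1F → 4-byte form F2 91 B0 9F at offsets 0–3.
U+0078 → 1-byte form 78 at offsets 4–4.
U+90978 → 4-byte form F2 90 A5 B8 at offsets 5–8.
U+10EA1F → 4-byte form F4 8E A8 9F at offsets 9–12.
Offset 9 falls in char 4's range; it's byte 1 of F4 8E A8 9F = 0xF4.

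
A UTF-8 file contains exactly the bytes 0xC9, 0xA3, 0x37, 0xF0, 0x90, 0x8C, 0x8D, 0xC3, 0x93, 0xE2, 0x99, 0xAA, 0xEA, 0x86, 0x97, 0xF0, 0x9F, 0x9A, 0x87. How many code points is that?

Byte at offset 0: 0xC9 = 11001001 → 2-byte char (#1). Advance 2.
Byte at offset 2: 0x37 = 00110111 → 1-byte char (#2). Advance 1.
Byte at offset 3: 0xF0 = 11110000 → 4-byte char (#3). Advance 4.
Byte at offset 7: 0xC3 = 11000011 → 2-byte char (#4). Advance 2.
Byte at offset 9: 0xE2 = 11100010 → 3-byte char (#5). Advance 3.
Byte at offset 12: 0xEA = 11101010 → 3-byte char (#6). Advance 3.
Byte at offset 15: 0xF0 = 11110000 → 4-byte char (#7). Advance 4.
Reached end at offset 19 after 7 code points.

7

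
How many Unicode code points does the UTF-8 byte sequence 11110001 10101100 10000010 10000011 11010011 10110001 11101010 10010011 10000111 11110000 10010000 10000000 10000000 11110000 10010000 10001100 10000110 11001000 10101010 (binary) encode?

6

Byte at offset 0: 0xF1 = 11110001 → 4-byte char (#1). Advance 4.
Byte at offset 4: 0xD3 = 11010011 → 2-byte char (#2). Advance 2.
Byte at offset 6: 0xEA = 11101010 → 3-byte char (#3). Advance 3.
Byte at offset 9: 0xF0 = 11110000 → 4-byte char (#4). Advance 4.
Byte at offset 13: 0xF0 = 11110000 → 4-byte char (#5). Advance 4.
Byte at offset 17: 0xC8 = 11001000 → 2-byte char (#6). Advance 2.
Reached end at offset 19 after 6 code points.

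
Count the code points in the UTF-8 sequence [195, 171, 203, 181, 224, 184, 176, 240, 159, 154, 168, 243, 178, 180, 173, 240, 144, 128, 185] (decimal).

6

Byte at offset 0: 0xC3 = 11000011 → 2-byte char (#1). Advance 2.
Byte at offset 2: 0xCB = 11001011 → 2-byte char (#2). Advance 2.
Byte at offset 4: 0xE0 = 11100000 → 3-byte char (#3). Advance 3.
Byte at offset 7: 0xF0 = 11110000 → 4-byte char (#4). Advance 4.
Byte at offset 11: 0xF3 = 11110011 → 4-byte char (#5). Advance 4.
Byte at offset 15: 0xF0 = 11110000 → 4-byte char (#6). Advance 4.
Reached end at offset 19 after 6 code points.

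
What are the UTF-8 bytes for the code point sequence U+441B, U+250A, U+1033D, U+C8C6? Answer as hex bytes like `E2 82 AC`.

E4 90 9B E2 94 8A F0 90 8C BD EC A3 86

U+441B: 3-byte form → E4 90 9B.
U+250A: 3-byte form → E2 94 8A.
U+1033D: 4-byte form → F0 90 8C BD.
U+C8C6: 3-byte form → EC A3 86.
Concatenated (13 bytes): E4 90 9B E2 94 8A F0 90 8C BD EC A3 86.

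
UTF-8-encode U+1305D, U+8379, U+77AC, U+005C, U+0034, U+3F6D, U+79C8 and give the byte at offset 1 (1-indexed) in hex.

1-indexed offset 1 is 0-indexed offset 0.
U+1305D → 4-byte form F0 93 81 9D at offsets 0–3.
Offset 0 falls in char 1's range; it's byte 1 of F0 93 81 9D = 0xF0.

0xF0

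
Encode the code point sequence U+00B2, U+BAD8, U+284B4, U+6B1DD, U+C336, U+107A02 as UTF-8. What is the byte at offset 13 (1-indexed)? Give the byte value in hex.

1-indexed offset 13 is 0-indexed offset 12.
U+00B2 → 2-byte form C2 B2 at offsets 0–1.
U+BAD8 → 3-byte form EB AB 98 at offsets 2–4.
U+284B4 → 4-byte form F0 A8 92 B4 at offsets 5–8.
U+6B1DD → 4-byte form F1 AB 87 9D at offsets 9–12.
Offset 12 falls in char 4's range; it's byte 4 of F1 AB 87 9D = 0x9D.

0x9D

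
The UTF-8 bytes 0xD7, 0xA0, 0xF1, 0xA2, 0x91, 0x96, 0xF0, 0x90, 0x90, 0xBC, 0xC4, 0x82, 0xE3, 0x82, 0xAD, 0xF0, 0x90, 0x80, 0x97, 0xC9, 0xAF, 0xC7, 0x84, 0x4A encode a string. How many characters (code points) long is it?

9

Byte at offset 0: 0xD7 = 11010111 → 2-byte char (#1). Advance 2.
Byte at offset 2: 0xF1 = 11110001 → 4-byte char (#2). Advance 4.
Byte at offset 6: 0xF0 = 11110000 → 4-byte char (#3). Advance 4.
Byte at offset 10: 0xC4 = 11000100 → 2-byte char (#4). Advance 2.
Byte at offset 12: 0xE3 = 11100011 → 3-byte char (#5). Advance 3.
Byte at offset 15: 0xF0 = 11110000 → 4-byte char (#6). Advance 4.
Byte at offset 19: 0xC9 = 11001001 → 2-byte char (#7). Advance 2.
Byte at offset 21: 0xC7 = 11000111 → 2-byte char (#8). Advance 2.
Byte at offset 23: 0x4A = 01001010 → 1-byte char (#9). Advance 1.
Reached end at offset 24 after 9 code points.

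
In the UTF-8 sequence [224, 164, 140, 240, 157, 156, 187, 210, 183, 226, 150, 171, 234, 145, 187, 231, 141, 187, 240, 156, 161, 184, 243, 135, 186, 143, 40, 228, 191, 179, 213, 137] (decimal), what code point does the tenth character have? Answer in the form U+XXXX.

U+4FF3

Offset 0: leading byte 0xE0 = 11100000 → 3-byte char #1 = E0 A4 8C.
Offset 3: leading byte 0xF0 = 11110000 → 4-byte char #2 = F0 9D 9C BB.
Offset 7: leading byte 0xD2 = 11010010 → 2-byte char #3 = D2 B7.
Offset 9: leading byte 0xE2 = 11100010 → 3-byte char #4 = E2 96 AB.
Offset 12: leading byte 0xEA = 11101010 → 3-byte char #5 = EA 91 BB.
Offset 15: leading byte 0xE7 = 11100111 → 3-byte char #6 = E7 8D BB.
Offset 18: leading byte 0xF0 = 11110000 → 4-byte char #7 = F0 9C A1 B8.
Offset 22: leading byte 0xF3 = 11110011 → 4-byte char #8 = F3 87 BA 8F.
Offset 26: leading byte 0x28 = 00101000 → 1-byte char #9 = 28.
Offset 27: leading byte 0xE4 = 11100100 → 3-byte char #10 = E4 BF B3.
Leading byte 0xE4 = 11100100 matches 1110xxxx → 3-byte sequence.
Byte 1: 0xE4 = 11100100, payload 0100 (4 bits).
Byte 2: 0xBF = 10111111 (10xxxxxx ✓), payload 111111.
Byte 3: 0xB3 = 10110011 (10xxxxxx ✓), payload 110011.
Concatenate: 0100111111110011 = 0x4FF3 (16 bits → U+4FF3).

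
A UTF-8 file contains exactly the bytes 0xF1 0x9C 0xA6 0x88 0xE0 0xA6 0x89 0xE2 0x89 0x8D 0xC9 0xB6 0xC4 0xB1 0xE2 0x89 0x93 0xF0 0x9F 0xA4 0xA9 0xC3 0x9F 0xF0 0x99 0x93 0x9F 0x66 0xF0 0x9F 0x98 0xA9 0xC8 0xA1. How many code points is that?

Byte at offset 0: 0xF1 = 11110001 → 4-byte char (#1). Advance 4.
Byte at offset 4: 0xE0 = 11100000 → 3-byte char (#2). Advance 3.
Byte at offset 7: 0xE2 = 11100010 → 3-byte char (#3). Advance 3.
Byte at offset 10: 0xC9 = 11001001 → 2-byte char (#4). Advance 2.
Byte at offset 12: 0xC4 = 11000100 → 2-byte char (#5). Advance 2.
Byte at offset 14: 0xE2 = 11100010 → 3-byte char (#6). Advance 3.
Byte at offset 17: 0xF0 = 11110000 → 4-byte char (#7). Advance 4.
Byte at offset 21: 0xC3 = 11000011 → 2-byte char (#8). Advance 2.
Byte at offset 23: 0xF0 = 11110000 → 4-byte char (#9). Advance 4.
Byte at offset 27: 0x66 = 01100110 → 1-byte char (#10). Advance 1.
Byte at offset 28: 0xF0 = 11110000 → 4-byte char (#11). Advance 4.
Byte at offset 32: 0xC8 = 11001000 → 2-byte char (#12). Advance 2.
Reached end at offset 34 after 12 code points.

12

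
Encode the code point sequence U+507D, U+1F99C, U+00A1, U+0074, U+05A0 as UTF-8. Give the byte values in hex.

U+507D: 3-byte form → E5 81 BD.
U+1F99C: 4-byte form → F0 9F A6 9C.
U+00A1: 2-byte form → C2 A1.
U+0074: 1-byte form → 74.
U+05A0: 2-byte form → D6 A0.
Concatenated (12 bytes): E5 81 BD F0 9F A6 9C C2 A1 74 D6 A0.

E5 81 BD F0 9F A6 9C C2 A1 74 D6 A0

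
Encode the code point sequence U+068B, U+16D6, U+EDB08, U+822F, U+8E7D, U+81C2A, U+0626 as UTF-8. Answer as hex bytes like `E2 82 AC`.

DA 8B E1 9B 96 F3 AD AC 88 E8 88 AF E8 B9 BD F2 81 B0 AA D8 A6

U+068B: 2-byte form → DA 8B.
U+16D6: 3-byte form → E1 9B 96.
U+EDB08: 4-byte form → F3 AD AC 88.
U+822F: 3-byte form → E8 88 AF.
U+8E7D: 3-byte form → E8 B9 BD.
U+81C2A: 4-byte form → F2 81 B0 AA.
U+0626: 2-byte form → D8 A6.
Concatenated (21 bytes): DA 8B E1 9B 96 F3 AD AC 88 E8 88 AF E8 B9 BD F2 81 B0 AA D8 A6.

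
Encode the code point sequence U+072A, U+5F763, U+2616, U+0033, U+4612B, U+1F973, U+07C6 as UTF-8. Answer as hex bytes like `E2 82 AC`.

U+072A: 2-byte form → DC AA.
U+5F763: 4-byte form → F1 9F 9D A3.
U+2616: 3-byte form → E2 98 96.
U+0033: 1-byte form → 33.
U+4612B: 4-byte form → F1 86 84 AB.
U+1F973: 4-byte form → F0 9F A5 B3.
U+07C6: 2-byte form → DF 86.
Concatenated (20 bytes): DC AA F1 9F 9D A3 E2 98 96 33 F1 86 84 AB F0 9F A5 B3 DF 86.

DC AA F1 9F 9D A3 E2 98 96 33 F1 86 84 AB F0 9F A5 B3 DF 86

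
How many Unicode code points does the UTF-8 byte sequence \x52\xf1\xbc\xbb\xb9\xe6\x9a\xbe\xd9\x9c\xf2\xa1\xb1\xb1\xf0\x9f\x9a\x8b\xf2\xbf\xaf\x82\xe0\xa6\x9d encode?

8

Byte at offset 0: 0x52 = 01010010 → 1-byte char (#1). Advance 1.
Byte at offset 1: 0xF1 = 11110001 → 4-byte char (#2). Advance 4.
Byte at offset 5: 0xE6 = 11100110 → 3-byte char (#3). Advance 3.
Byte at offset 8: 0xD9 = 11011001 → 2-byte char (#4). Advance 2.
Byte at offset 10: 0xF2 = 11110010 → 4-byte char (#5). Advance 4.
Byte at offset 14: 0xF0 = 11110000 → 4-byte char (#6). Advance 4.
Byte at offset 18: 0xF2 = 11110010 → 4-byte char (#7). Advance 4.
Byte at offset 22: 0xE0 = 11100000 → 3-byte char (#8). Advance 3.
Reached end at offset 25 after 8 code points.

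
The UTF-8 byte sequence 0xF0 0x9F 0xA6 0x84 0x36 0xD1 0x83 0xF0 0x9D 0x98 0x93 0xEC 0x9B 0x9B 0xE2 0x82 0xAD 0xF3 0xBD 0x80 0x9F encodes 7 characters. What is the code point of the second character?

Offset 0: leading byte 0xF0 = 11110000 → 4-byte char #1 = F0 9F A6 84.
Offset 4: leading byte 0x36 = 00110110 → 1-byte char #2 = 36.
Leading byte 0x36 = 00110110 matches 0xxxxxxx → 1-byte sequence.
Byte 1: 0x36 = 00110110, payload 0110110 (7 bits).
Concatenate: 0110110 = 0x36 (7 bits → U+0036).

U+0036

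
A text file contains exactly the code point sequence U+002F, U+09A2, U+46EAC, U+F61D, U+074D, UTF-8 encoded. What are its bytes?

U+002F: 1-byte form → 2F.
U+09A2: 3-byte form → E0 A6 A2.
U+46EAC: 4-byte form → F1 86 BA AC.
U+F61D: 3-byte form → EF 98 9D.
U+074D: 2-byte form → DD 8D.
Concatenated (13 bytes): 2F E0 A6 A2 F1 86 BA AC EF 98 9D DD 8D.

2F E0 A6 A2 F1 86 BA AC EF 98 9D DD 8D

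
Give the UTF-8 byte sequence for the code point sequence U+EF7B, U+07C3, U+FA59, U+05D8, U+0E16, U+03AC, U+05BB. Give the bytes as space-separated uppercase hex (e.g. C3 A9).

EE BD BB DF 83 EF A9 99 D7 98 E0 B8 96 CE AC D6 BB

U+EF7B: 3-byte form → EE BD BB.
U+07C3: 2-byte form → DF 83.
U+FA59: 3-byte form → EF A9 99.
U+05D8: 2-byte form → D7 98.
U+0E16: 3-byte form → E0 B8 96.
U+03AC: 2-byte form → CE AC.
U+05BB: 2-byte form → D6 BB.
Concatenated (17 bytes): EE BD BB DF 83 EF A9 99 D7 98 E0 B8 96 CE AC D6 BB.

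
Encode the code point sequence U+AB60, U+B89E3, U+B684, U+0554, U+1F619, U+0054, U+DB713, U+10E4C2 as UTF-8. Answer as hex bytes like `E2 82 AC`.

EA AD A0 F2 B8 A7 A3 EB 9A 84 D5 94 F0 9F 98 99 54 F3 9B 9C 93 F4 8E 93 82

U+AB60: 3-byte form → EA AD A0.
U+B89E3: 4-byte form → F2 B8 A7 A3.
U+B684: 3-byte form → EB 9A 84.
U+0554: 2-byte form → D5 94.
U+1F619: 4-byte form → F0 9F 98 99.
U+0054: 1-byte form → 54.
U+DB713: 4-byte form → F3 9B 9C 93.
U+10E4C2: 4-byte form → F4 8E 93 82.
Concatenated (25 bytes): EA AD A0 F2 B8 A7 A3 EB 9A 84 D5 94 F0 9F 98 99 54 F3 9B 9C 93 F4 8E 93 82.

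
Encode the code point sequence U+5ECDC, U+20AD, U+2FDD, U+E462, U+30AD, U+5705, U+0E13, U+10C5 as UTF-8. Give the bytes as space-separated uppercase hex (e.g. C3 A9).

F1 9E B3 9C E2 82 AD E2 BF 9D EE 91 A2 E3 82 AD E5 9C 85 E0 B8 93 E1 83 85

U+5ECDC: 4-byte form → F1 9E B3 9C.
U+20AD: 3-byte form → E2 82 AD.
U+2FDD: 3-byte form → E2 BF 9D.
U+E462: 3-byte form → EE 91 A2.
U+30AD: 3-byte form → E3 82 AD.
U+5705: 3-byte form → E5 9C 85.
U+0E13: 3-byte form → E0 B8 93.
U+10C5: 3-byte form → E1 83 85.
Concatenated (25 bytes): F1 9E B3 9C E2 82 AD E2 BF 9D EE 91 A2 E3 82 AD E5 9C 85 E0 B8 93 E1 83 85.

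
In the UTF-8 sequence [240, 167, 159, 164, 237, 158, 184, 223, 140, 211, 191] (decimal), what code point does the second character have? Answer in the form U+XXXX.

Offset 0: leading byte 0xF0 = 11110000 → 4-byte char #1 = F0 A7 9F A4.
Offset 4: leading byte 0xED = 11101101 → 3-byte char #2 = ED 9E B8.
Leading byte 0xED = 11101101 matches 1110xxxx → 3-byte sequence.
Byte 1: 0xED = 11101101, payload 1101 (4 bits).
Byte 2: 0x9E = 10011110 (10xxxxxx ✓), payload 011110.
Byte 3: 0xB8 = 10111000 (10xxxxxx ✓), payload 111000.
Concatenate: 1101011110111000 = 0xD7B8 (16 bits → U+D7B8).

U+D7B8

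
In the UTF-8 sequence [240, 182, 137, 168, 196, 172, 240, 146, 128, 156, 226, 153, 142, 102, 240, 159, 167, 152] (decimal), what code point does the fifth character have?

U+0066

Offset 0: leading byte 0xF0 = 11110000 → 4-byte char #1 = F0 B6 89 A8.
Offset 4: leading byte 0xC4 = 11000100 → 2-byte char #2 = C4 AC.
Offset 6: leading byte 0xF0 = 11110000 → 4-byte char #3 = F0 92 80 9C.
Offset 10: leading byte 0xE2 = 11100010 → 3-byte char #4 = E2 99 8E.
Offset 13: leading byte 0x66 = 01100110 → 1-byte char #5 = 66.
Leading byte 0x66 = 01100110 matches 0xxxxxxx → 1-byte sequence.
Byte 1: 0x66 = 01100110, payload 1100110 (7 bits).
Concatenate: 1100110 = 0x66 (7 bits → U+0066).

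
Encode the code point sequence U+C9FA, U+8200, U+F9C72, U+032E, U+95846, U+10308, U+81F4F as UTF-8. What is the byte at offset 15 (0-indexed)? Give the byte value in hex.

0x86

U+C9FA → 3-byte form EC A7 BA at offsets 0–2.
U+8200 → 3-byte form E8 88 80 at offsets 3–5.
U+F9C72 → 4-byte form F3 B9 B1 B2 at offsets 6–9.
U+032E → 2-byte form CC AE at offsets 10–11.
U+95846 → 4-byte form F2 95 A1 86 at offsets 12–15.
Offset 15 falls in char 5's range; it's byte 4 of F2 95 A1 86 = 0x86.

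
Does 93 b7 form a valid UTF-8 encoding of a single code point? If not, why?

invalid (continuation byte with no leading byte)

Byte 0x93 = 10010011 has the form 10xxxxxx — a continuation byte — but there is no preceding leading byte.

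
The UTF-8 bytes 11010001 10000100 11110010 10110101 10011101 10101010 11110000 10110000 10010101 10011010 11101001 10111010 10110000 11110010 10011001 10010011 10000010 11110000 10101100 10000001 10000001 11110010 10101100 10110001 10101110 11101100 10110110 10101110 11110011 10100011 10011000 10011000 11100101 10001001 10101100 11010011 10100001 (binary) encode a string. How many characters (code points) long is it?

11

Byte at offset 0: 0xD1 = 11010001 → 2-byte char (#1). Advance 2.
Byte at offset 2: 0xF2 = 11110010 → 4-byte char (#2). Advance 4.
Byte at offset 6: 0xF0 = 11110000 → 4-byte char (#3). Advance 4.
Byte at offset 10: 0xE9 = 11101001 → 3-byte char (#4). Advance 3.
Byte at offset 13: 0xF2 = 11110010 → 4-byte char (#5). Advance 4.
Byte at offset 17: 0xF0 = 11110000 → 4-byte char (#6). Advance 4.
Byte at offset 21: 0xF2 = 11110010 → 4-byte char (#7). Advance 4.
Byte at offset 25: 0xEC = 11101100 → 3-byte char (#8). Advance 3.
Byte at offset 28: 0xF3 = 11110011 → 4-byte char (#9). Advance 4.
Byte at offset 32: 0xE5 = 11100101 → 3-byte char (#10). Advance 3.
Byte at offset 35: 0xD3 = 11010011 → 2-byte char (#11). Advance 2.
Reached end at offset 37 after 11 code points.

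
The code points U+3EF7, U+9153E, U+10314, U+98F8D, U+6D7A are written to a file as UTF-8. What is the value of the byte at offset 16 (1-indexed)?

0xE6

1-indexed offset 16 is 0-indexed offset 15.
U+3EF7 → 3-byte form E3 BB B7 at offsets 0–2.
U+9153E → 4-byte form F2 91 94 BE at offsets 3–6.
U+10314 → 4-byte form F0 90 8C 94 at offsets 7–10.
U+98F8D → 4-byte form F2 98 BE 8D at offsets 11–14.
U+6D7A → 3-byte form E6 B5 BA at offsets 15–17.
Offset 15 falls in char 5's range; it's byte 1 of E6 B5 BA = 0xE6.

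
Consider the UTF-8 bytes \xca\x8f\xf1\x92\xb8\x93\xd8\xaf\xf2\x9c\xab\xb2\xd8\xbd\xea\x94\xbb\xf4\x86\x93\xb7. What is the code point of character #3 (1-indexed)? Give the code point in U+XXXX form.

U+062F

Offset 0: leading byte 0xCA = 11001010 → 2-byte char #1 = CA 8F.
Offset 2: leading byte 0xF1 = 11110001 → 4-byte char #2 = F1 92 B8 93.
Offset 6: leading byte 0xD8 = 11011000 → 2-byte char #3 = D8 AF.
Leading byte 0xD8 = 11011000 matches 110xxxxx → 2-byte sequence.
Byte 1: 0xD8 = 11011000, payload 11000 (5 bits).
Byte 2: 0xAF = 10101111 (10xxxxxx ✓), payload 101111.
Concatenate: 11000101111 = 0x62F (11 bits → U+062F).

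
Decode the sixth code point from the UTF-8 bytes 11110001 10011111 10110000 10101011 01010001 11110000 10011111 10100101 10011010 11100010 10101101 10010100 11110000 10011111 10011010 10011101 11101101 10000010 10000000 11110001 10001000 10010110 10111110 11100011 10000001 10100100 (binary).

Offset 0: leading byte 0xF1 = 11110001 → 4-byte char #1 = F1 9F B0 AB.
Offset 4: leading byte 0x51 = 01010001 → 1-byte char #2 = 51.
Offset 5: leading byte 0xF0 = 11110000 → 4-byte char #3 = F0 9F A5 9A.
Offset 9: leading byte 0xE2 = 11100010 → 3-byte char #4 = E2 AD 94.
Offset 12: leading byte 0xF0 = 11110000 → 4-byte char #5 = F0 9F 9A 9D.
Offset 16: leading byte 0xED = 11101101 → 3-byte char #6 = ED 82 80.
Leading byte 0xED = 11101101 matches 1110xxxx → 3-byte sequence.
Byte 1: 0xED = 11101101, payload 1101 (4 bits).
Byte 2: 0x82 = 10000010 (10xxxxxx ✓), payload 000010.
Byte 3: 0x80 = 10000000 (10xxxxxx ✓), payload 000000.
Concatenate: 1101000010000000 = 0xD080 (16 bits → U+D080).

U+D080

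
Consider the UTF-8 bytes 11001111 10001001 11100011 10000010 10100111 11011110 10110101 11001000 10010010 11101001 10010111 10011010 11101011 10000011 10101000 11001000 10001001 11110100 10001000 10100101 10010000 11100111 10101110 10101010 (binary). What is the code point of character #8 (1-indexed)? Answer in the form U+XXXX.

U+108950

Offset 0: leading byte 0xCF = 11001111 → 2-byte char #1 = CF 89.
Offset 2: leading byte 0xE3 = 11100011 → 3-byte char #2 = E3 82 A7.
Offset 5: leading byte 0xDE = 11011110 → 2-byte char #3 = DE B5.
Offset 7: leading byte 0xC8 = 11001000 → 2-byte char #4 = C8 92.
Offset 9: leading byte 0xE9 = 11101001 → 3-byte char #5 = E9 97 9A.
Offset 12: leading byte 0xEB = 11101011 → 3-byte char #6 = EB 83 A8.
Offset 15: leading byte 0xC8 = 11001000 → 2-byte char #7 = C8 89.
Offset 17: leading byte 0xF4 = 11110100 → 4-byte char #8 = F4 88 A5 90.
Leading byte 0xF4 = 11110100 matches 11110xxx → 4-byte sequence.
Byte 1: 0xF4 = 11110100, payload 100 (3 bits).
Byte 2: 0x88 = 10001000 (10xxxxxx ✓), payload 001000.
Byte 3: 0xA5 = 10100101 (10xxxxxx ✓), payload 100101.
Byte 4: 0x90 = 10010000 (10xxxxxx ✓), payload 010000.
Concatenate: 100001000100101010000 = 0x108950 (21 bits → U+108950).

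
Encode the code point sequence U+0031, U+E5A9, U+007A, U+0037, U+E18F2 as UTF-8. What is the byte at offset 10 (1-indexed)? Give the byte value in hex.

0xB2

1-indexed offset 10 is 0-indexed offset 9.
U+0031 → 1-byte form 31 at offsets 0–0.
U+E5A9 → 3-byte form EE 96 A9 at offsets 1–3.
U+007A → 1-byte form 7A at offsets 4–4.
U+0037 → 1-byte form 37 at offsets 5–5.
U+E18F2 → 4-byte form F3 A1 A3 B2 at offsets 6–9.
Offset 9 falls in char 5's range; it's byte 4 of F3 A1 A3 B2 = 0xB2.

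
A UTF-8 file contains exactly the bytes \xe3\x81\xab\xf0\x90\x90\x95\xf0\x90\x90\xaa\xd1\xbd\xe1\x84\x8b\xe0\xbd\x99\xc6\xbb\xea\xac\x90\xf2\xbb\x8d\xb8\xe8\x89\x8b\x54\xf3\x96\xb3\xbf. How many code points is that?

12

Byte at offset 0: 0xE3 = 11100011 → 3-byte char (#1). Advance 3.
Byte at offset 3: 0xF0 = 11110000 → 4-byte char (#2). Advance 4.
Byte at offset 7: 0xF0 = 11110000 → 4-byte char (#3). Advance 4.
Byte at offset 11: 0xD1 = 11010001 → 2-byte char (#4). Advance 2.
Byte at offset 13: 0xE1 = 11100001 → 3-byte char (#5). Advance 3.
Byte at offset 16: 0xE0 = 11100000 → 3-byte char (#6). Advance 3.
Byte at offset 19: 0xC6 = 11000110 → 2-byte char (#7). Advance 2.
Byte at offset 21: 0xEA = 11101010 → 3-byte char (#8). Advance 3.
Byte at offset 24: 0xF2 = 11110010 → 4-byte char (#9). Advance 4.
Byte at offset 28: 0xE8 = 11101000 → 3-byte char (#10). Advance 3.
Byte at offset 31: 0x54 = 01010100 → 1-byte char (#11). Advance 1.
Byte at offset 32: 0xF3 = 11110011 → 4-byte char (#12). Advance 4.
Reached end at offset 36 after 12 code points.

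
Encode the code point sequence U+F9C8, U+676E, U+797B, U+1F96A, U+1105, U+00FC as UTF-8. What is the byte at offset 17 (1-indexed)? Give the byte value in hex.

0xC3

1-indexed offset 17 is 0-indexed offset 16.
U+F9C8 → 3-byte form EF A7 88 at offsets 0–2.
U+676E → 3-byte form E6 9D AE at offsets 3–5.
U+797B → 3-byte form E7 A5 BB at offsets 6–8.
U+1F96A → 4-byte form F0 9F A5 AA at offsets 9–12.
U+1105 → 3-byte form E1 84 85 at offsets 13–15.
U+00FC → 2-byte form C3 BC at offsets 16–17.
Offset 16 falls in char 6's range; it's byte 1 of C3 BC = 0xC3.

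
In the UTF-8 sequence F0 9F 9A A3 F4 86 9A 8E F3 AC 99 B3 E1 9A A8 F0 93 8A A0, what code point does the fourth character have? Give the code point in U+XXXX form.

U+16A8

Offset 0: leading byte 0xF0 = 11110000 → 4-byte char #1 = F0 9F 9A A3.
Offset 4: leading byte 0xF4 = 11110100 → 4-byte char #2 = F4 86 9A 8E.
Offset 8: leading byte 0xF3 = 11110011 → 4-byte char #3 = F3 AC 99 B3.
Offset 12: leading byte 0xE1 = 11100001 → 3-byte char #4 = E1 9A A8.
Leading byte 0xE1 = 11100001 matches 1110xxxx → 3-byte sequence.
Byte 1: 0xE1 = 11100001, payload 0001 (4 bits).
Byte 2: 0x9A = 10011010 (10xxxxxx ✓), payload 011010.
Byte 3: 0xA8 = 10101000 (10xxxxxx ✓), payload 101000.
Concatenate: 0001011010101000 = 0x16A8 (16 bits → U+16A8).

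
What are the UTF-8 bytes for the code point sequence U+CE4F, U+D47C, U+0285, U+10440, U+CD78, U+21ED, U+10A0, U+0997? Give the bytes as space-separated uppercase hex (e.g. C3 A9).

EC B9 8F ED 91 BC CA 85 F0 90 91 80 EC B5 B8 E2 87 AD E1 82 A0 E0 A6 97

U+CE4F: 3-byte form → EC B9 8F.
U+D47C: 3-byte form → ED 91 BC.
U+0285: 2-byte form → CA 85.
U+10440: 4-byte form → F0 90 91 80.
U+CD78: 3-byte form → EC B5 B8.
U+21ED: 3-byte form → E2 87 AD.
U+10A0: 3-byte form → E1 82 A0.
U+0997: 3-byte form → E0 A6 97.
Concatenated (24 bytes): EC B9 8F ED 91 BC CA 85 F0 90 91 80 EC B5 B8 E2 87 AD E1 82 A0 E0 A6 97.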